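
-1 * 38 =-38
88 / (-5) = -88 / 5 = -17.60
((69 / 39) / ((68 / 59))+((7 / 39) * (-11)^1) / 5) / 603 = 1163 / 615060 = 0.00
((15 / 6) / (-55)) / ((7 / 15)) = -15 / 154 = -0.10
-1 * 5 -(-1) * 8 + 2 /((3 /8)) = 25 /3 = 8.33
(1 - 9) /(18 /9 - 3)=8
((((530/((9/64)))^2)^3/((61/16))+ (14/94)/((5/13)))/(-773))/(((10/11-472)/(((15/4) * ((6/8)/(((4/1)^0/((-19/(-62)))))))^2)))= 1533538982669679.92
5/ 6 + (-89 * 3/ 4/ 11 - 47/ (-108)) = -2851/ 594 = -4.80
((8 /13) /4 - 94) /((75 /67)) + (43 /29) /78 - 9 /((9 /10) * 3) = -985669 /11310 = -87.15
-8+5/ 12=-91/ 12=-7.58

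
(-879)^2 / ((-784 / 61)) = -47131101 / 784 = -60116.20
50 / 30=5 / 3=1.67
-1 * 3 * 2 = -6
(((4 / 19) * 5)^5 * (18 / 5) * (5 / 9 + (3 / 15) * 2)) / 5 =2201600 / 2476099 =0.89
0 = 0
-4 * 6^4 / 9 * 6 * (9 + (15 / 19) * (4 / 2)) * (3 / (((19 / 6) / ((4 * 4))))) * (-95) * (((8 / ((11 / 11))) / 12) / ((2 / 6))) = 2000609280 / 19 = 105295225.26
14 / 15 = 0.93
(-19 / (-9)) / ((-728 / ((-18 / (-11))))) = -19 / 4004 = -0.00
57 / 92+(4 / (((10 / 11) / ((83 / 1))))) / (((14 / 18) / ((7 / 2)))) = 756249 / 460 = 1644.02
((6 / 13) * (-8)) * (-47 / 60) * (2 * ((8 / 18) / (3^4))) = 1504 / 47385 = 0.03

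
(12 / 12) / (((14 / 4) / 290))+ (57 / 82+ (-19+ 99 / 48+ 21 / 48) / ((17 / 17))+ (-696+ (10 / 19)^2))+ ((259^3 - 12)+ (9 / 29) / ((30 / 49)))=521999859871719 / 30046030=17373338.84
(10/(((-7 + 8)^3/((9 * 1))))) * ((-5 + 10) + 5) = 900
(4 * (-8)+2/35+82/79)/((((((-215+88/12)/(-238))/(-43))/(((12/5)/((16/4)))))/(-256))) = -287840618496/1230425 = -233935.93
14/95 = 0.15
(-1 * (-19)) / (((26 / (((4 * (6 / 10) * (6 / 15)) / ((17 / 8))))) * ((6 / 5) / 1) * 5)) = 304 / 5525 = 0.06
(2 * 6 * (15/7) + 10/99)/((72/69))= 205735/8316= 24.74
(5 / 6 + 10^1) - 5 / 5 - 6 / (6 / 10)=-1 / 6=-0.17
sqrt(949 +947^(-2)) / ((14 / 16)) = 8*sqrt(851071742) / 6629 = 35.21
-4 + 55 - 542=-491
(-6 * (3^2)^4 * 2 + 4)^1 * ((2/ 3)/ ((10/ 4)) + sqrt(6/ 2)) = -78728 * sqrt(3)-314912/ 15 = -157355.03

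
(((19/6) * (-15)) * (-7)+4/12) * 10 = 9985/3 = 3328.33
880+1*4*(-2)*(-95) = 1640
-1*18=-18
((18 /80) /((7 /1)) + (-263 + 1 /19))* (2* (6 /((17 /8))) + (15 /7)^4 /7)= -203561278869 /89413240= -2276.63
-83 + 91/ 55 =-4474/ 55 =-81.35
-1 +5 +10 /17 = 78 /17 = 4.59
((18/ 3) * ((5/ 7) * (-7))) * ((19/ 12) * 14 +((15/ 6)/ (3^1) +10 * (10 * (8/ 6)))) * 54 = -253260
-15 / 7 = -2.14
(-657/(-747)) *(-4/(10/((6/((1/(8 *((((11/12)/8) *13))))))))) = -10439/415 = -25.15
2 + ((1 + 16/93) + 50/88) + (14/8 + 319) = 663907/2046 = 324.49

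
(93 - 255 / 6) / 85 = 101 / 170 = 0.59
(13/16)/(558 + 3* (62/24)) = 13/9052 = 0.00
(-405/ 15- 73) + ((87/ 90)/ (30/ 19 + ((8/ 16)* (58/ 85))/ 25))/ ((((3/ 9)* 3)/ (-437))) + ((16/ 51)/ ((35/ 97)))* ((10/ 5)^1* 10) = -5323510903/ 15303638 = -347.86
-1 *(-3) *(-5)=-15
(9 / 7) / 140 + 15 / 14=1059 / 980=1.08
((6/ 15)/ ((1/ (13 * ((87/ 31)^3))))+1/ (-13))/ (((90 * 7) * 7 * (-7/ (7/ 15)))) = -222425059/ 128093852250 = -0.00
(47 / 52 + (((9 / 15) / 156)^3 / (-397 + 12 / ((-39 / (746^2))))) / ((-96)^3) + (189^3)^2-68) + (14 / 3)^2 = 121647890760569197432715673600001 / 2668908950323200000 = 45579633110315.68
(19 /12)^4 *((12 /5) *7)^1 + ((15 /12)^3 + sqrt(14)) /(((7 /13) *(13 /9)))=9 *sqrt(14) /7 + 1634401 /15120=112.91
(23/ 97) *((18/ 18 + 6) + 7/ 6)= 1127/ 582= 1.94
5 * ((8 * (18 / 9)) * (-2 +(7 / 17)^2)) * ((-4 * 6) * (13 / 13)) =1015680 / 289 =3514.46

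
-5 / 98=-0.05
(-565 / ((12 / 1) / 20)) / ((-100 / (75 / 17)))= 2825 / 68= 41.54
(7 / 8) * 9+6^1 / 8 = 69 / 8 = 8.62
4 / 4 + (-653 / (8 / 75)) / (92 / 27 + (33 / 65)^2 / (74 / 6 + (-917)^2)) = -1795.64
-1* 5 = -5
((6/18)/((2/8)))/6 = 2/9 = 0.22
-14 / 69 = -0.20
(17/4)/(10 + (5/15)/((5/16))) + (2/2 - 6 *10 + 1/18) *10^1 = -3520225/5976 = -589.06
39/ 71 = 0.55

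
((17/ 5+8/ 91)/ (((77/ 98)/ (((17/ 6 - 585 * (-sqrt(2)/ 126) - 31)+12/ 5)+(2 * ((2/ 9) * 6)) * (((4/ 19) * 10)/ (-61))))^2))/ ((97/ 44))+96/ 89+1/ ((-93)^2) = 22906625892964888003217/ 12549851890397947125 - 345910984 * sqrt(2)/ 562115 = 954.98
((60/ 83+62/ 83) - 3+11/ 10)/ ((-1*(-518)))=-51/ 61420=-0.00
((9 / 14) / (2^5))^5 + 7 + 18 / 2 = 288742061434537 / 18046378835968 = 16.00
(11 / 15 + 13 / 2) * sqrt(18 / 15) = 217 * sqrt(30) / 150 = 7.92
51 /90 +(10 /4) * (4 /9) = 151 /90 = 1.68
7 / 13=0.54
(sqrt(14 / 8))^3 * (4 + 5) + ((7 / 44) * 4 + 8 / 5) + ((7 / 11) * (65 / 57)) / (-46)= 320231 / 144210 + 63 * sqrt(7) / 8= 23.06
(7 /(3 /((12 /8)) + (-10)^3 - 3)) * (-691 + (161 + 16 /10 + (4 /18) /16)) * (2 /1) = 7.39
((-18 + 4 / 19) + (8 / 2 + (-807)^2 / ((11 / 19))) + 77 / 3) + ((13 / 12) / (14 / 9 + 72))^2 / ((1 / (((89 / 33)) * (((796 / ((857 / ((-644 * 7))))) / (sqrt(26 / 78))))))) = 705310114 / 627- 10119870579 * sqrt(3) / 4131326188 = 1124892.27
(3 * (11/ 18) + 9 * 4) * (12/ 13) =454/ 13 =34.92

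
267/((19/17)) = 4539/19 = 238.89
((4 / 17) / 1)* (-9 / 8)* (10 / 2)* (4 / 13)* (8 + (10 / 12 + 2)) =-75 / 17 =-4.41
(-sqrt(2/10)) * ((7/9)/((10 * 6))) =-7 * sqrt(5)/2700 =-0.01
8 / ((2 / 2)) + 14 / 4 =23 / 2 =11.50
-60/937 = -0.06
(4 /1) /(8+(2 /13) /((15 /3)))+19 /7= 5869 /1827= 3.21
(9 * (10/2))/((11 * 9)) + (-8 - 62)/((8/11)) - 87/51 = -72931/748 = -97.50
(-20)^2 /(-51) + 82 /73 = -25018 /3723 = -6.72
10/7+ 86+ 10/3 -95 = -89/21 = -4.24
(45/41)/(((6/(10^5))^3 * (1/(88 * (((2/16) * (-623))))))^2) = 3669031953125000000000000000000000000/3321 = 1104797336080999698885878000000000.00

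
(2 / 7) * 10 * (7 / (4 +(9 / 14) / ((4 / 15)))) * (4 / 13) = 4480 / 4667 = 0.96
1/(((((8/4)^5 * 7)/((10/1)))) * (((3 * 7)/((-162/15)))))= -9/392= -0.02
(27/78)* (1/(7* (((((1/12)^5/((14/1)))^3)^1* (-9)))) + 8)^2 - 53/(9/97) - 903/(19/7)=346523841895414353175344505532534888248/2223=155881170443281310470240400000000000.00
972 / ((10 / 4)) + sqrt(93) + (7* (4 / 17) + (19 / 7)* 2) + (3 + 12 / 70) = sqrt(93) + 33919 / 85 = 408.69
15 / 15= 1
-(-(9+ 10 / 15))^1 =29 / 3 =9.67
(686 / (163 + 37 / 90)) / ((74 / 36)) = 158760 / 77737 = 2.04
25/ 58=0.43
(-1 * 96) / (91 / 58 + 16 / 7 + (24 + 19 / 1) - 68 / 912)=-4443264 / 2165171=-2.05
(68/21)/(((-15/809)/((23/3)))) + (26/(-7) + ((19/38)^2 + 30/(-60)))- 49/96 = -40624147/30240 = -1343.39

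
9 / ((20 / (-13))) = -5.85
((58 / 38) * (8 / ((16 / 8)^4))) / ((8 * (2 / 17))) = 493 / 608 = 0.81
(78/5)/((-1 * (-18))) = 0.87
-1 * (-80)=80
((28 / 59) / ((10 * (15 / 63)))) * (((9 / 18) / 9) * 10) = 98 / 885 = 0.11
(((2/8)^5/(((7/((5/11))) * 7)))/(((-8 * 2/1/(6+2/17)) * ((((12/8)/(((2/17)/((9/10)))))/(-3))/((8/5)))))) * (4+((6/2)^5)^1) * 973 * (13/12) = 29011385/76906368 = 0.38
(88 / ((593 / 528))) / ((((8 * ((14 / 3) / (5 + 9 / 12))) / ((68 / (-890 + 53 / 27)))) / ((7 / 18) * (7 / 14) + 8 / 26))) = -600376590 / 1293870851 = -0.46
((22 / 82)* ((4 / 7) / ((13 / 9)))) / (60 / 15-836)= -0.00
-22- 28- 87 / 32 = -1687 / 32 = -52.72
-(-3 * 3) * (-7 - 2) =-81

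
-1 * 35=-35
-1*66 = -66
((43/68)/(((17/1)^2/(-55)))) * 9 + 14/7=18019/19652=0.92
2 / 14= 1 / 7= 0.14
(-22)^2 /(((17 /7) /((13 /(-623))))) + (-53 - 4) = -92533 /1513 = -61.16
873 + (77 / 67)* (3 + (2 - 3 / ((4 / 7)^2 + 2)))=2233515 / 2546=877.26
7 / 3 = 2.33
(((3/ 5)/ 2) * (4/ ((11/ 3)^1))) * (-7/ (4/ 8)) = -252/ 55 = -4.58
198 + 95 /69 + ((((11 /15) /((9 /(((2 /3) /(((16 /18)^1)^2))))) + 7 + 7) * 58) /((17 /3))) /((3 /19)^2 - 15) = 32088520429 /169099680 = 189.76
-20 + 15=-5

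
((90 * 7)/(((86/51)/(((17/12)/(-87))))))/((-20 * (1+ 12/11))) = 66759/458896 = 0.15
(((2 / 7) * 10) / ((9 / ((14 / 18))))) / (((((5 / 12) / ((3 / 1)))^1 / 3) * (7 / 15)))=80 / 7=11.43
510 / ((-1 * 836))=-255 / 418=-0.61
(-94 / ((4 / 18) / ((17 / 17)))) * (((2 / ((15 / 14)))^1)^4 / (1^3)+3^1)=-36026957 / 5625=-6404.79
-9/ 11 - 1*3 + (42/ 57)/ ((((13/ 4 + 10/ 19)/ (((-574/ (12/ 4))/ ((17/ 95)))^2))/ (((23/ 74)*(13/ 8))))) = 119263156096/ 1058607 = 112660.46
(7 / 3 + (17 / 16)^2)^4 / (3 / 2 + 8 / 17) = 849810848122337 / 11654393757696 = 72.92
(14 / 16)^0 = 1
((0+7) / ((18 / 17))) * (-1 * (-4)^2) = -952 / 9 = -105.78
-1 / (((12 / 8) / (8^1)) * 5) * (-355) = 1136 / 3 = 378.67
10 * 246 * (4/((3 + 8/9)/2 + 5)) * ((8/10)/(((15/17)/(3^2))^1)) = 7226496/625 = 11562.39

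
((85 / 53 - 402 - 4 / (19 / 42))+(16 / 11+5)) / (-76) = 1115409 / 210463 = 5.30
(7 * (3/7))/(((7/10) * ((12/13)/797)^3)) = 5561283379405/2016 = 2758573104.86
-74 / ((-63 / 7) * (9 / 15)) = 370 / 27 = 13.70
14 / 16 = 7 / 8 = 0.88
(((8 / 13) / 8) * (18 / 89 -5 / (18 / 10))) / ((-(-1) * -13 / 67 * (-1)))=-138221 / 135369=-1.02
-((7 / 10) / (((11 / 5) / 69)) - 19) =-65 / 22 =-2.95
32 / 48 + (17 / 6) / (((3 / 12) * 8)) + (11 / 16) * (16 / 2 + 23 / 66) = 751 / 96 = 7.82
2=2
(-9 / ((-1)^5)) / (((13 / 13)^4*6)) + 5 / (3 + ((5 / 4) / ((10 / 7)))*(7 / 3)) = 603 / 242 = 2.49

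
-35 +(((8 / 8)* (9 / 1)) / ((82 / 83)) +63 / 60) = -20369 / 820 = -24.84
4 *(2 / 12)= 2 / 3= 0.67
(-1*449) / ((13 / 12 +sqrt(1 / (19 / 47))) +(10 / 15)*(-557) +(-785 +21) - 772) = 7184*sqrt(893) / 1104671123 +260195500 / 1104671123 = 0.24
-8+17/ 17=-7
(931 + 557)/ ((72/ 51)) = 1054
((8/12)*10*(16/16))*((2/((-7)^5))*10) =-400/50421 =-0.01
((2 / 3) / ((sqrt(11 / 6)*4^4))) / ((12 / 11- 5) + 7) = sqrt(66) / 13056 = 0.00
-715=-715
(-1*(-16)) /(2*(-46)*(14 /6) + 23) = -48 /575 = -0.08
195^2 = 38025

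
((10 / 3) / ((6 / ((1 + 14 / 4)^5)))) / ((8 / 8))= 32805 / 32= 1025.16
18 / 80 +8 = 329 / 40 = 8.22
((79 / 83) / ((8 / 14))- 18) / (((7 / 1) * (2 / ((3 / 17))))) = -0.21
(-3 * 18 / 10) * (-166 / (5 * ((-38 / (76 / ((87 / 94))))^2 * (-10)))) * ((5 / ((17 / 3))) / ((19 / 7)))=-184813776 / 6791075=-27.21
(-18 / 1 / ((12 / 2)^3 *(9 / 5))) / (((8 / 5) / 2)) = -25 / 432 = -0.06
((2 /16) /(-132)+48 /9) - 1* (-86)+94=65237 /352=185.33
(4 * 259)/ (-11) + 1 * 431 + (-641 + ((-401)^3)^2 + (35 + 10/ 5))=45736078106423472/ 11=4157825282402133.82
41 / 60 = 0.68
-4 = -4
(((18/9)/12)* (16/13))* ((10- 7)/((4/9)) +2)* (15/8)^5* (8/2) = 8859375/53248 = 166.38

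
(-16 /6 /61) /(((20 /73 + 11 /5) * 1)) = -2920 /165249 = -0.02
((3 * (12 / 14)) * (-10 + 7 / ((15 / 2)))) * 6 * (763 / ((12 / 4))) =-177888 / 5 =-35577.60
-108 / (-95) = 1.14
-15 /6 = -5 /2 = -2.50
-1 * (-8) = 8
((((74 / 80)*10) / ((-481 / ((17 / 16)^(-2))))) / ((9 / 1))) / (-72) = 8 / 304317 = 0.00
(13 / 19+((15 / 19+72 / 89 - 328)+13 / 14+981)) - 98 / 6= 45445409 / 71022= 639.88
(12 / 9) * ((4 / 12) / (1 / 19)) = 76 / 9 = 8.44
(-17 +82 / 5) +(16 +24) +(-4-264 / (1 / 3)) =-3783 / 5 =-756.60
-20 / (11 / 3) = -60 / 11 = -5.45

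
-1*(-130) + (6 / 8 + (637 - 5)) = 3051 / 4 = 762.75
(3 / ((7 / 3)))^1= 9 / 7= 1.29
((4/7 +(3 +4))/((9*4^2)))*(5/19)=265/19152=0.01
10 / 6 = 5 / 3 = 1.67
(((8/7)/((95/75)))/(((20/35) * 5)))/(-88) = -0.00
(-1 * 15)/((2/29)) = -435/2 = -217.50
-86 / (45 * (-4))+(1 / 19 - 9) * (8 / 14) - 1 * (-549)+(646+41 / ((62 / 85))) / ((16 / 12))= 1589696911 / 1484280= 1071.02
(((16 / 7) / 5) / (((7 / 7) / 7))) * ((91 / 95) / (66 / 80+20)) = 1664 / 11305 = 0.15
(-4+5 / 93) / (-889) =367 / 82677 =0.00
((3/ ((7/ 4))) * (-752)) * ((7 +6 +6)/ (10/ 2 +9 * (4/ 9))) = -57152/ 21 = -2721.52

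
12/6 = 2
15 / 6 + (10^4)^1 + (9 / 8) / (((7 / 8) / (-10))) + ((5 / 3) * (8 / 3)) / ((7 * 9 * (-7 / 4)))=79297465 / 7938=9989.60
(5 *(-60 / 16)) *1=-75 / 4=-18.75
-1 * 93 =-93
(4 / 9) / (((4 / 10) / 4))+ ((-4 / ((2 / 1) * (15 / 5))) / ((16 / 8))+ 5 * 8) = 397 / 9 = 44.11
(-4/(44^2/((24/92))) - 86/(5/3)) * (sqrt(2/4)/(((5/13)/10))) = -18668559 * sqrt(2)/27830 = -948.66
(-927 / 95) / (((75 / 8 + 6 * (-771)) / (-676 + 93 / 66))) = -18343476 / 12864995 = -1.43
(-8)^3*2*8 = -8192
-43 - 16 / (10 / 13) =-319 / 5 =-63.80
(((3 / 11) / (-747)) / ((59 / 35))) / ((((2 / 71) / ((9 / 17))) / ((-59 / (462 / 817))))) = 290035 / 682924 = 0.42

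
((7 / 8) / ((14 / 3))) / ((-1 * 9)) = -1 / 48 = -0.02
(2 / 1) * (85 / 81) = 170 / 81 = 2.10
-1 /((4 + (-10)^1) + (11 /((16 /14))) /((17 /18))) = -68 /285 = -0.24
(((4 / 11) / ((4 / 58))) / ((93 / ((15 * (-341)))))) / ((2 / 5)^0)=-290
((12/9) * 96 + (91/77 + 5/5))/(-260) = -358/715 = -0.50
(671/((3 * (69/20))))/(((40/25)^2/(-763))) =-63996625/3312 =-19322.65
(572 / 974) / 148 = 143 / 36038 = 0.00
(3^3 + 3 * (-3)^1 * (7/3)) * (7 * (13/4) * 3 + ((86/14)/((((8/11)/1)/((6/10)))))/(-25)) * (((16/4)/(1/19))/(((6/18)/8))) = 651620808/875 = 744709.49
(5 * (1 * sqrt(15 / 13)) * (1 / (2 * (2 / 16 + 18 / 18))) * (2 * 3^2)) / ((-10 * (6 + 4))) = -2 * sqrt(195) / 65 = -0.43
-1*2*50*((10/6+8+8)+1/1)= -5600/3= -1866.67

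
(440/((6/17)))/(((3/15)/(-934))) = -17465800/3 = -5821933.33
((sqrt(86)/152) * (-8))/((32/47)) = -47 * sqrt(86)/608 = -0.72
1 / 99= 0.01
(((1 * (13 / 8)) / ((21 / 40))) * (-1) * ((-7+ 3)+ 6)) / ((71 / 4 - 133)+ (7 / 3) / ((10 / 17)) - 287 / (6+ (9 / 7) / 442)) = 392600 / 10089709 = 0.04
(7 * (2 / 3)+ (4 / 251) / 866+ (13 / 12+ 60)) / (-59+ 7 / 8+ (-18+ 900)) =19055758 / 238776551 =0.08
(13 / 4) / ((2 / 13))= 169 / 8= 21.12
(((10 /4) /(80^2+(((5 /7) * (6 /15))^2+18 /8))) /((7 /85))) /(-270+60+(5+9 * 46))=5950 /262265113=0.00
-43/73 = -0.59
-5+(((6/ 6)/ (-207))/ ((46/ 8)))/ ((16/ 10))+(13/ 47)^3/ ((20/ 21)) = -49215663193/ 9886026060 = -4.98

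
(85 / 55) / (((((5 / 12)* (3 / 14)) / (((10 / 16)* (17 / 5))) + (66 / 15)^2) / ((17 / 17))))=50575 / 634931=0.08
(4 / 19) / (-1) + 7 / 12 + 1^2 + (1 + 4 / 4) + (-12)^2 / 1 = 33601 / 228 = 147.37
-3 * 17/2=-51/2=-25.50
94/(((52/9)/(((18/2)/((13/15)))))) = 57105/338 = 168.95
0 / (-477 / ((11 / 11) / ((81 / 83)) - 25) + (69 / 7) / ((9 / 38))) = 0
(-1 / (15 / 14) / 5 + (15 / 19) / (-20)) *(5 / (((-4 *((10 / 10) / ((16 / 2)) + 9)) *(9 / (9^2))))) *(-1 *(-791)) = 3058797 / 13870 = 220.53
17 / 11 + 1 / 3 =62 / 33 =1.88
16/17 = 0.94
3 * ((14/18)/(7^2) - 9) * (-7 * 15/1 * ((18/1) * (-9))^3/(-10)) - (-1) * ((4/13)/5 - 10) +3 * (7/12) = 312827428111/260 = 1203182415.81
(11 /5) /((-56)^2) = 0.00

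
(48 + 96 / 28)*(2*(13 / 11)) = 9360 / 77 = 121.56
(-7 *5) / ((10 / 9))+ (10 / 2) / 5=-61 / 2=-30.50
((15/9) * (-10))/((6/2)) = -50/9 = -5.56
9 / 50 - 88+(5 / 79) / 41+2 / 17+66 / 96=-1916485539 / 22025200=-87.01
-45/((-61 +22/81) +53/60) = 72900/96949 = 0.75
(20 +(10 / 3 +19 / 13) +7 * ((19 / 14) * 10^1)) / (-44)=-1168 / 429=-2.72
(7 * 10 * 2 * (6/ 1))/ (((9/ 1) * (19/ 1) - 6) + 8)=840/ 173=4.86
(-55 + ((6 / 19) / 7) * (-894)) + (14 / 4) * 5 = -20703 / 266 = -77.83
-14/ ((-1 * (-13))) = -14/ 13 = -1.08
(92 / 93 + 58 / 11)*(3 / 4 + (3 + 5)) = 112105 / 2046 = 54.79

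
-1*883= -883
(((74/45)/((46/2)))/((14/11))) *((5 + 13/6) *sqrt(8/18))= 17501/65205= 0.27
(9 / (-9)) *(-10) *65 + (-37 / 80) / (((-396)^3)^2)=200527739981217791963 / 308504215355719680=650.00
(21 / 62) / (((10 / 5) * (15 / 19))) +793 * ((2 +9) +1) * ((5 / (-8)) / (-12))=614841 / 1240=495.84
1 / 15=0.07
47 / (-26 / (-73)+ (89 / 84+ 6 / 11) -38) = -3170244 / 2430893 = -1.30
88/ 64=11/ 8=1.38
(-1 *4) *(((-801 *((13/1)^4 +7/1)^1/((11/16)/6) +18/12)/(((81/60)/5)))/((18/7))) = 1025156958700/891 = 1150568977.22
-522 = -522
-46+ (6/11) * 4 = -43.82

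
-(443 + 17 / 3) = -1346 / 3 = -448.67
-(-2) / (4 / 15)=7.50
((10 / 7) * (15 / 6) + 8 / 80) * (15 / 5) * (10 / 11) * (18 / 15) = 4626 / 385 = 12.02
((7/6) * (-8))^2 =784/9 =87.11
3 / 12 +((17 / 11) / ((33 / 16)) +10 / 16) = 4717 / 2904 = 1.62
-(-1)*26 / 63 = 26 / 63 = 0.41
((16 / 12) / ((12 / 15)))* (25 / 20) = 25 / 12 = 2.08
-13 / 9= -1.44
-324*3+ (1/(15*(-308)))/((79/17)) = -354760577/364980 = -972.00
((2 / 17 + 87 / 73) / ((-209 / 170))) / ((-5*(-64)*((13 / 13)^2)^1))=-1625 / 488224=-0.00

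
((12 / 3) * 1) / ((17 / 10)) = 40 / 17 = 2.35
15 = 15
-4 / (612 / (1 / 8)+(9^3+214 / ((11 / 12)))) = -44 / 64443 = -0.00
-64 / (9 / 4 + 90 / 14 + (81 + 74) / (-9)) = 16128 / 2153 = 7.49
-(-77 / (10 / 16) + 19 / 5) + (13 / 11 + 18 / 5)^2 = 142.27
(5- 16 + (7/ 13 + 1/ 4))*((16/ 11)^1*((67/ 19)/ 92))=-35577/ 62491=-0.57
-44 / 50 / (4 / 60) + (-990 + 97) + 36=-4351 / 5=-870.20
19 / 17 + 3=70 / 17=4.12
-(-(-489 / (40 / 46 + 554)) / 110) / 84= -3749 / 39306960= -0.00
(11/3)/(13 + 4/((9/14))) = 33/173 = 0.19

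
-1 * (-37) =37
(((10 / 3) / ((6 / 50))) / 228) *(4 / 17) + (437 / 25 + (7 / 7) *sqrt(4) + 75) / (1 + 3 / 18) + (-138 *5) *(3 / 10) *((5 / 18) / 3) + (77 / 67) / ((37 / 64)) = 63.83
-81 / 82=-0.99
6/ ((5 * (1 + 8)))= 2/ 15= 0.13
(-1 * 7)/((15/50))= -70/3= -23.33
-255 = -255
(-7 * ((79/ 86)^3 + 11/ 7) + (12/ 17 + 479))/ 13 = 5009422567/ 140568376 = 35.64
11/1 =11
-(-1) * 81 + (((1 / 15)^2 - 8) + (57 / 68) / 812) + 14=1080921241 / 12423600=87.01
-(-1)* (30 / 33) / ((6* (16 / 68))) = 85 / 132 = 0.64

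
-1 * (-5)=5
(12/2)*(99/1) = 594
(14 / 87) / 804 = 7 / 34974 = 0.00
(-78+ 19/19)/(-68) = 77/68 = 1.13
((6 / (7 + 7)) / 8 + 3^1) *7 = 171 / 8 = 21.38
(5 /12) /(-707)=-5 /8484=-0.00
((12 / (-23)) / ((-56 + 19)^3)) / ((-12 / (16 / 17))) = -16 / 19805323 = -0.00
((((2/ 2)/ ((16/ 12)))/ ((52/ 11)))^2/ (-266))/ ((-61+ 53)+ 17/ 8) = 0.00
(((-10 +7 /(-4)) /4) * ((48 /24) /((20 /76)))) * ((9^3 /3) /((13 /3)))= -650997 /520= -1251.92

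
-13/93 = -0.14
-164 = -164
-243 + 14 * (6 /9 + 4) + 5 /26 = -13843 /78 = -177.47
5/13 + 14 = 187/13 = 14.38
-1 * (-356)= 356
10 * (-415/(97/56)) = -232400/97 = -2395.88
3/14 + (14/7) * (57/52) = 219/91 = 2.41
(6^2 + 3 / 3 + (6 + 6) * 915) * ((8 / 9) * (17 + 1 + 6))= 705088 / 3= 235029.33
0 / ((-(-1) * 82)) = 0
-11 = -11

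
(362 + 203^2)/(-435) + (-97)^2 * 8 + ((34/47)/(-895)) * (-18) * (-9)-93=75083.30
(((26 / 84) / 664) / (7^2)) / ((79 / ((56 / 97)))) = 13 / 186992526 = 0.00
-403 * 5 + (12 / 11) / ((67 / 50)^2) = -99468685 / 49379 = -2014.39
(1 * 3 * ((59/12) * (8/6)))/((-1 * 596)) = -59/1788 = -0.03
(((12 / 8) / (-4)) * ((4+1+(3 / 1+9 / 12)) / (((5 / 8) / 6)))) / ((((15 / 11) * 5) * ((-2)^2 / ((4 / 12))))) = -77 / 200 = -0.38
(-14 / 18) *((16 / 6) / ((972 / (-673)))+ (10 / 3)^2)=-47278 / 6561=-7.21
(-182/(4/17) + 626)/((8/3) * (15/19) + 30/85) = -95285/1588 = -60.00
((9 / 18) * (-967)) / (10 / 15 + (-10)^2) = -2901 / 604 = -4.80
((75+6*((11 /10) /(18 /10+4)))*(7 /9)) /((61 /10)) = 51520 /5307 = 9.71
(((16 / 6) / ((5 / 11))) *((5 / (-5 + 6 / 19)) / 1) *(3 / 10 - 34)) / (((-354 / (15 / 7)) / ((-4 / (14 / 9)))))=845196 / 257299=3.28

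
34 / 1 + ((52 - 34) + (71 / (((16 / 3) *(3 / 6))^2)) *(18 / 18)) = 61.98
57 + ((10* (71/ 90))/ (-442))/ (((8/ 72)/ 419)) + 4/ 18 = -40111/ 3978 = -10.08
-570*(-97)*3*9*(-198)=-295580340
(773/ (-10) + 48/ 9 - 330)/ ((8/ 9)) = -36177/ 80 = -452.21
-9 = -9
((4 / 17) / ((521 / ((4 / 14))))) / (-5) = -8 / 309995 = -0.00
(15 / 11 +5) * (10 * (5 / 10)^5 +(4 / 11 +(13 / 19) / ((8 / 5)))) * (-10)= -645925 / 9196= -70.24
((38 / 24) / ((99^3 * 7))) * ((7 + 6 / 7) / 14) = 95 / 726136488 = 0.00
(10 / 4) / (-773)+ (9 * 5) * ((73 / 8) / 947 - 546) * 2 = -49139.14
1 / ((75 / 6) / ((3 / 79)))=6 / 1975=0.00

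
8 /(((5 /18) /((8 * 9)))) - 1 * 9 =10323 /5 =2064.60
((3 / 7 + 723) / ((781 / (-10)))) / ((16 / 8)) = -25320 / 5467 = -4.63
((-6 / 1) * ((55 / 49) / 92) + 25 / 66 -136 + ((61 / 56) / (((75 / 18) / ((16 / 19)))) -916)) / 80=-13.14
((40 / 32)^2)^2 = 625 / 256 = 2.44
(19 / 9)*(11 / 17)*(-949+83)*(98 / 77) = -1505.59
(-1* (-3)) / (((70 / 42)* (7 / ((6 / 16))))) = 27 / 280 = 0.10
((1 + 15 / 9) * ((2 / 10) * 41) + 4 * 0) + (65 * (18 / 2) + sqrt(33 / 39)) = sqrt(143) / 13 + 9103 / 15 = 607.79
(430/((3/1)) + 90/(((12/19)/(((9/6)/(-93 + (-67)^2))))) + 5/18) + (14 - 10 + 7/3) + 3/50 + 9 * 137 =5471911159/3956400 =1383.05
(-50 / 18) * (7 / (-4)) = 175 / 36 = 4.86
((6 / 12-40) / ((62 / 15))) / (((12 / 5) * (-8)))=1975 / 3968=0.50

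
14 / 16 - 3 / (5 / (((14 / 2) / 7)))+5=211 / 40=5.28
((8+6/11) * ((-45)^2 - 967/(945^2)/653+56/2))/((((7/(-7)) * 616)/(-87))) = 815889994882327/329282726850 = 2477.78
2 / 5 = 0.40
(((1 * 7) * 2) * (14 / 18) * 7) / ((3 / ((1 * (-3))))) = -686 / 9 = -76.22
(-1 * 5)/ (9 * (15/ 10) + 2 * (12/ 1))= -2/ 15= -0.13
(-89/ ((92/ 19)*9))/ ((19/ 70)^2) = -109025/ 3933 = -27.72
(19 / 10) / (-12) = -19 / 120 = -0.16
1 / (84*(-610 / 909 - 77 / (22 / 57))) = -303 / 5094754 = -0.00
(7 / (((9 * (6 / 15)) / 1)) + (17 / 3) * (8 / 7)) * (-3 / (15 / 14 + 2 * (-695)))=1061 / 58335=0.02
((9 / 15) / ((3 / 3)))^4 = 81 / 625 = 0.13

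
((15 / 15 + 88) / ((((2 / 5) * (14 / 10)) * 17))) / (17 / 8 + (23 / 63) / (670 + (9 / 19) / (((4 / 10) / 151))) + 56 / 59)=152433904500 / 50131960331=3.04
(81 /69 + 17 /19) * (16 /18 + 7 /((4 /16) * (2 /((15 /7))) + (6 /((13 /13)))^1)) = 3060944 /735471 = 4.16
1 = 1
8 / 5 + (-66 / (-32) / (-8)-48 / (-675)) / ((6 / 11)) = 217333 / 172800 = 1.26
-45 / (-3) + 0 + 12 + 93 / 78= 733 / 26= 28.19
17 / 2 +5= 27 / 2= 13.50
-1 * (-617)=617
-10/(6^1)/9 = -0.19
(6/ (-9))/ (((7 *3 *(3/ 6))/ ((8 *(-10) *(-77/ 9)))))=-43.46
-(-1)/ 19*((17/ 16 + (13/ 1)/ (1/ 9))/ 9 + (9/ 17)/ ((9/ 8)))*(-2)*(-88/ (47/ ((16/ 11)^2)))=8515840/ 1502919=5.67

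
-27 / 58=-0.47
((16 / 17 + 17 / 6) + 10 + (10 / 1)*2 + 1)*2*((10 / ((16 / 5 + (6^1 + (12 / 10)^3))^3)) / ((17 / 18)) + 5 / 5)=38735716455101 / 552473185458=70.11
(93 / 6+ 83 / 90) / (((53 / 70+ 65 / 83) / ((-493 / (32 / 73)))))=-15452201051 / 1288656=-11990.94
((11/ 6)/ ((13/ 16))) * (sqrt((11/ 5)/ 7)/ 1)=88 * sqrt(385)/ 1365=1.26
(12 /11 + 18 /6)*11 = 45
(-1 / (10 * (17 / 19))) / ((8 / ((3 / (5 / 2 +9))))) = -0.00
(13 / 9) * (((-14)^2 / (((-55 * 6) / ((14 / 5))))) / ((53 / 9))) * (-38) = 677768 / 43725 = 15.50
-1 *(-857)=857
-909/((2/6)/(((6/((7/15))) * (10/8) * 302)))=-92649825/7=-13235689.29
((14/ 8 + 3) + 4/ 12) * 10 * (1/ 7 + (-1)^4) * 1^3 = 1220/ 21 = 58.10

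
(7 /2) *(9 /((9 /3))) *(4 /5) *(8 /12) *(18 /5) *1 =504 /25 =20.16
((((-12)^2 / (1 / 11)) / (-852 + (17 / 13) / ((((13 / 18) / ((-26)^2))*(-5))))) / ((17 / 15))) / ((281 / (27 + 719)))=-7385400 / 2183089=-3.38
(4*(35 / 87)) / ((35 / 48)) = 64 / 29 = 2.21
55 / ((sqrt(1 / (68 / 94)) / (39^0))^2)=1870 / 47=39.79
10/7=1.43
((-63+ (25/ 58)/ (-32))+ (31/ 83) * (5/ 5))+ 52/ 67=-638510225/ 10321216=-61.86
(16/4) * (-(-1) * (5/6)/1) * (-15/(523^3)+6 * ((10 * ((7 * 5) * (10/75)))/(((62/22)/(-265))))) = -1167620354058650/13304177031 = -87763.44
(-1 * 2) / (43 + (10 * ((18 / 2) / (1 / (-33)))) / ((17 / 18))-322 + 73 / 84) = 2856 / 4887811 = 0.00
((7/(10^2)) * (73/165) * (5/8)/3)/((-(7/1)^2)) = -73/554400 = -0.00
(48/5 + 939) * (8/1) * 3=22766.40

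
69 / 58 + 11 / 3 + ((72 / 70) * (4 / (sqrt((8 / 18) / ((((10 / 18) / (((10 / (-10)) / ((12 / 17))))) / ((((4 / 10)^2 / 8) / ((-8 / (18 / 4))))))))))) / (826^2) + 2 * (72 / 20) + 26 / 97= 48 * sqrt(510) / 20297711 + 1040053 / 84390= 12.32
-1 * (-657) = 657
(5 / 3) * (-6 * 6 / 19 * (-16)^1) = 960 / 19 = 50.53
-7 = -7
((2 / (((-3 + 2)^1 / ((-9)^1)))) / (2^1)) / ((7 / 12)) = 108 / 7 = 15.43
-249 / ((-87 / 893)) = 74119 / 29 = 2555.83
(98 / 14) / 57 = 7 / 57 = 0.12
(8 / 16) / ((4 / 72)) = 9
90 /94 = 45 /47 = 0.96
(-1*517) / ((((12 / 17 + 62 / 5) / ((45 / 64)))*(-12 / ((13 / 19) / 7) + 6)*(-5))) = -155805 / 3279616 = -0.05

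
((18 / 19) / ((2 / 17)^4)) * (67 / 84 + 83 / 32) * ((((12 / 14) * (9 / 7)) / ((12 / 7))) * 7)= 5139297693 / 68096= 75471.36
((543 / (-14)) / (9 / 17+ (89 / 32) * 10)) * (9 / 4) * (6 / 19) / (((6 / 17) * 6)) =-470781 / 1025297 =-0.46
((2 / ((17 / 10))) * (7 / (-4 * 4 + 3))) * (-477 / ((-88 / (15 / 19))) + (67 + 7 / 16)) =-8393735 / 184756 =-45.43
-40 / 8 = -5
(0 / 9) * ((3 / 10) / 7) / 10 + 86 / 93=86 / 93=0.92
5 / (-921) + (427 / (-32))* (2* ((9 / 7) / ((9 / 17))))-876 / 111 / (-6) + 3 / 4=-11404911 / 181744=-62.75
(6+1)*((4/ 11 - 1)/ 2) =-49/ 22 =-2.23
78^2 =6084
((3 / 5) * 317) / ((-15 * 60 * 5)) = -317 / 7500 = -0.04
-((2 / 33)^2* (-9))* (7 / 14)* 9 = 18 / 121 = 0.15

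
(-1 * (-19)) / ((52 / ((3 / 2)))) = 57 / 104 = 0.55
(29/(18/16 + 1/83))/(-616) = -2407/58135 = -0.04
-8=-8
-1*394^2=-155236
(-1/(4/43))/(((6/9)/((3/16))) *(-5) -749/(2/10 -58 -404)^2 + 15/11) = 22696114617/34662041600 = 0.65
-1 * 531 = -531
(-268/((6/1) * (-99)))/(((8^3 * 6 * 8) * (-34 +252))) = 67/795598848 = 0.00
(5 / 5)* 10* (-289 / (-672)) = 1445 / 336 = 4.30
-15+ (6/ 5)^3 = -1659/ 125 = -13.27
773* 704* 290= 157815680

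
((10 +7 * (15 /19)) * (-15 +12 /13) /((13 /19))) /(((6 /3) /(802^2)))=-17361683970 /169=-102731857.81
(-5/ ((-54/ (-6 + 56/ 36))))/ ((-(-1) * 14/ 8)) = -400/ 1701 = -0.24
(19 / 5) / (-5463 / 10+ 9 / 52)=-988 / 141993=-0.01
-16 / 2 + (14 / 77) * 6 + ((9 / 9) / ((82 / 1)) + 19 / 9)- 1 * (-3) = -14497 / 8118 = -1.79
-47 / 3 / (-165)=47 / 495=0.09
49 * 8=392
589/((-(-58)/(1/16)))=589/928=0.63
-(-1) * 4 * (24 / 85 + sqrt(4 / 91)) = 8 * sqrt(91) / 91 + 96 / 85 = 1.97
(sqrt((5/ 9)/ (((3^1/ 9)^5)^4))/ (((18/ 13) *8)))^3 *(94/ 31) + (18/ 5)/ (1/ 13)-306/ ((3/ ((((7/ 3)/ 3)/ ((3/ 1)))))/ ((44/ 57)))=67682/ 2565 + 5400628056942885 *sqrt(5)/ 63488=190211874026.46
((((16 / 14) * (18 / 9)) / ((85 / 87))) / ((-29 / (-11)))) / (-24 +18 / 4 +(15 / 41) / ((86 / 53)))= -310288 / 6739565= -0.05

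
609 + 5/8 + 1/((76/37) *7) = 648715/1064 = 609.69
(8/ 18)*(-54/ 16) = -3/ 2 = -1.50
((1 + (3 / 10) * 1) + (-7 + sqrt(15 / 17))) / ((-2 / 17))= 969 / 20 -sqrt(255) / 2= 40.47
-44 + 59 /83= -3593 /83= -43.29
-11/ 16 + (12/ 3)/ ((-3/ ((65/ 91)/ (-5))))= -167/ 336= -0.50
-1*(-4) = 4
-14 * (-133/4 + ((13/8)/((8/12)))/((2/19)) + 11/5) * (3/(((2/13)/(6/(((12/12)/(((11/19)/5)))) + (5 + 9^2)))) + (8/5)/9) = 426009479/2280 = 186846.26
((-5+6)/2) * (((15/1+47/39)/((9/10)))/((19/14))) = 44240/6669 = 6.63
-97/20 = -4.85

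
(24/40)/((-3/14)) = -14/5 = -2.80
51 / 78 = 17 / 26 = 0.65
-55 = -55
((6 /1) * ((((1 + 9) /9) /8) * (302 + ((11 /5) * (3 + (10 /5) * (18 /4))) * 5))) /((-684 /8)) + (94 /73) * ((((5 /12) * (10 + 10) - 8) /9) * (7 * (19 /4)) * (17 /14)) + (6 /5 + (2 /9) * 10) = 93019 /83220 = 1.12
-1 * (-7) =7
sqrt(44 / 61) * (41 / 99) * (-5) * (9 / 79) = -410 * sqrt(671) / 53009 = -0.20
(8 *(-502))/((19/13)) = -52208/19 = -2747.79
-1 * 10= -10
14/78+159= 6208/39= 159.18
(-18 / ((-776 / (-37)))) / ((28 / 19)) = -6327 / 10864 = -0.58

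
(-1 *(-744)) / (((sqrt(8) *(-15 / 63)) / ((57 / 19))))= -11718 *sqrt(2) / 5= -3314.35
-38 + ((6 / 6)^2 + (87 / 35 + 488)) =15872 / 35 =453.49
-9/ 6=-3/ 2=-1.50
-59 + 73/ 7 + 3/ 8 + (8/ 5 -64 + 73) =-10527/ 280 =-37.60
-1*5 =-5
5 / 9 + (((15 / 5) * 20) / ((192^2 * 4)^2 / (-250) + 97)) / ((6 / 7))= 54358040465 / 97844614587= 0.56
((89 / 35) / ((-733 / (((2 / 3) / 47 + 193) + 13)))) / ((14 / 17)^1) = -21974812 / 25321485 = -0.87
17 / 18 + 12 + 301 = 5651 / 18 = 313.94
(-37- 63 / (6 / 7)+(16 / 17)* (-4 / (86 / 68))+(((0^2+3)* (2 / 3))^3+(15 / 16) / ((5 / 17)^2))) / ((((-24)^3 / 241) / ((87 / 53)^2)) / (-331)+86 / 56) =-152886373064243 / 2584788604700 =-59.15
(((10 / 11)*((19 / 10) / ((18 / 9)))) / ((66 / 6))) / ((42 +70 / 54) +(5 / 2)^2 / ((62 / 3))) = 63612 / 35324377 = 0.00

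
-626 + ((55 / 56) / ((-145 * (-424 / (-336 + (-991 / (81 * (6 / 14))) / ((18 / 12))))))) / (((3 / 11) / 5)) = -67347130043 / 107565408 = -626.10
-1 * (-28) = 28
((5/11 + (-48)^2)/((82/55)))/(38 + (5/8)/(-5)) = 506980/12423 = 40.81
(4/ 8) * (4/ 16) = 1/ 8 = 0.12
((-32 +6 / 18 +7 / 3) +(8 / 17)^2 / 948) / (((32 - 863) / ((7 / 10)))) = 2343964 / 94862805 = 0.02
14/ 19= 0.74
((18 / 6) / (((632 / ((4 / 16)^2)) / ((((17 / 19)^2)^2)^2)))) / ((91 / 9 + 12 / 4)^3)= 0.00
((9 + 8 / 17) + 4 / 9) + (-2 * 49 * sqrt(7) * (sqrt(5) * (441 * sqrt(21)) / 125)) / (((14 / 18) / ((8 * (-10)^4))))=1517 / 153- 248935680 * sqrt(15)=-964123733.00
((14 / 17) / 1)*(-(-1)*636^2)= 5662944 / 17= 333114.35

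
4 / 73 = 0.05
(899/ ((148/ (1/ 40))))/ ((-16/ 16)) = -899/ 5920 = -0.15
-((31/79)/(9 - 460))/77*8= 248/2743433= 0.00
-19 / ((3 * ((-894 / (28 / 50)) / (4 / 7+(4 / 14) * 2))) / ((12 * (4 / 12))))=608 / 33525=0.02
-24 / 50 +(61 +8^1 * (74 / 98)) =81537 / 1225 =66.56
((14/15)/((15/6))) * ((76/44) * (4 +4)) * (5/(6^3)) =532/4455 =0.12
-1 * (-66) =66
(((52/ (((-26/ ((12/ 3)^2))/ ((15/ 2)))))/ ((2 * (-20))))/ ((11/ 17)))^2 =10404/ 121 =85.98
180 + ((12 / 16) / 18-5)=4201 / 24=175.04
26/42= 13/21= 0.62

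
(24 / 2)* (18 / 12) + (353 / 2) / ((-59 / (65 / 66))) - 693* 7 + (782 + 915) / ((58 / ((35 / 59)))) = -4818.59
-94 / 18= -47 / 9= -5.22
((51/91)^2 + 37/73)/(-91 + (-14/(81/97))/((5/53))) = -0.00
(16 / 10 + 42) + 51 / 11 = 2653 / 55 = 48.24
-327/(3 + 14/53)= -17331/173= -100.18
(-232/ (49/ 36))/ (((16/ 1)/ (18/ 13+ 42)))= -294408/ 637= -462.18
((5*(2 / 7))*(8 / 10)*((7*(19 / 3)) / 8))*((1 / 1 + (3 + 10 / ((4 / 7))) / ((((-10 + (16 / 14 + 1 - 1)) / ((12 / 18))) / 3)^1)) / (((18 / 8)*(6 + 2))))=-475 / 372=-1.28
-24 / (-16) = 3 / 2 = 1.50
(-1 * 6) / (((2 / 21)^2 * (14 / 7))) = -1323 / 4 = -330.75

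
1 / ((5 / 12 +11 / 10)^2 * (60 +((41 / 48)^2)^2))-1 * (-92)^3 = 2072041832691889088 / 2660939700601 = 778688.01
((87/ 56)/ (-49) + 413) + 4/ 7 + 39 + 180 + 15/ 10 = 1739805/ 2744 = 634.04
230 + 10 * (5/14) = 1635/7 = 233.57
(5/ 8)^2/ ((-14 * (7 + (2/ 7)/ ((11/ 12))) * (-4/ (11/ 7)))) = 3025/ 2017792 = 0.00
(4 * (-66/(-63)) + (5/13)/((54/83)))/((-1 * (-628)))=23497/3085992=0.01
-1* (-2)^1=2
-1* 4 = -4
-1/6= -0.17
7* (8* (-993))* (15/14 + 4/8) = -87384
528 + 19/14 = 7411/14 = 529.36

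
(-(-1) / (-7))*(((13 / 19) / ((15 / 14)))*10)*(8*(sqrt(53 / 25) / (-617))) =416*sqrt(53) / 175845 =0.02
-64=-64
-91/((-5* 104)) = 7/40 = 0.18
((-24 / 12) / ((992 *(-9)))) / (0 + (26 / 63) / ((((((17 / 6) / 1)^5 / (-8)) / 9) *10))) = -49694995 / 3610054656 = -0.01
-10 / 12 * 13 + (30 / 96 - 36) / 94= -50593 / 4512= -11.21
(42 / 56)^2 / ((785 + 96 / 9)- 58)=27 / 35408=0.00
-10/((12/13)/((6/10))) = -13/2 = -6.50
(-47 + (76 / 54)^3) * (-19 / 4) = 16534351 / 78732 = 210.01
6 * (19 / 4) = 57 / 2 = 28.50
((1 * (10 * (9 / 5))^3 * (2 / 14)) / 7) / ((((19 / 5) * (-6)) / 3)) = -14580 / 931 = -15.66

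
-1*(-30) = 30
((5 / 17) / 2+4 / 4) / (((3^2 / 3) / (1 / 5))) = 13 / 170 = 0.08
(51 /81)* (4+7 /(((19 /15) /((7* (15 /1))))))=188717 /513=367.87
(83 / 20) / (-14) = -83 / 280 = -0.30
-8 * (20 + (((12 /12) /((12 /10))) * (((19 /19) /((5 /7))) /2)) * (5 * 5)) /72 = -3.84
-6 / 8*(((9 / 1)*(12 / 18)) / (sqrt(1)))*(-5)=45 / 2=22.50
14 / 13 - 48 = -610 / 13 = -46.92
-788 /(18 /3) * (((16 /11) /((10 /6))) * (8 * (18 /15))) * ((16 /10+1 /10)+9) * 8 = -129509376 /1375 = -94188.64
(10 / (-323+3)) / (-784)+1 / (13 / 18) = 451597 / 326144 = 1.38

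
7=7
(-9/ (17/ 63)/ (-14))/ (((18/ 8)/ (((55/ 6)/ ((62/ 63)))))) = 10395/ 1054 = 9.86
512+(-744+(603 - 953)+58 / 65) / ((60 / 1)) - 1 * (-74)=184529 / 325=567.78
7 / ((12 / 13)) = 91 / 12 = 7.58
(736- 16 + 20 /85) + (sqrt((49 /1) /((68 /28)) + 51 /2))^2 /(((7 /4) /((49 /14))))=13797 /17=811.59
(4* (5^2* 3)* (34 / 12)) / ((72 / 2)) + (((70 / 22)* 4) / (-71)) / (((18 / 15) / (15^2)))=-140575 / 14058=-10.00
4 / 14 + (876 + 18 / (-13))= 79616 / 91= 874.90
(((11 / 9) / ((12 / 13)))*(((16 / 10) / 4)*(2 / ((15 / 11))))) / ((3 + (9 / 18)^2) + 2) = 6292 / 42525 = 0.15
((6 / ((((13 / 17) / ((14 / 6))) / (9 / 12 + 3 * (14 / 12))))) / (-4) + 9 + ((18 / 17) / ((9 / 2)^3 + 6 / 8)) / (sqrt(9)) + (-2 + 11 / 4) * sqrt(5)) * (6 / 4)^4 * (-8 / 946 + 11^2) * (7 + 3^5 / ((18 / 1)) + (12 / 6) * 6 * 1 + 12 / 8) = -20979062389359 / 96416320 + 236412999 * sqrt(5) / 15136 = -182662.58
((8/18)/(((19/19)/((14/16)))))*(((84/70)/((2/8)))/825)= 28/12375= 0.00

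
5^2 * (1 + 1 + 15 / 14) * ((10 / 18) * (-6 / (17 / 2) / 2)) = -15.06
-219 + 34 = -185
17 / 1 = 17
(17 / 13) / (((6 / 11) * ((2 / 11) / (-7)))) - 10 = -15959 / 156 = -102.30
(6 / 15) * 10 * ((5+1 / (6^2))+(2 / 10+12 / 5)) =1373 / 45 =30.51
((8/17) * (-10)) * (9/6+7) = -40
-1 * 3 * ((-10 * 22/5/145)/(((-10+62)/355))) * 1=6.21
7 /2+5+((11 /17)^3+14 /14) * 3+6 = 18.31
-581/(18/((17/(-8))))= 68.59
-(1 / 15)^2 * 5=-1 / 45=-0.02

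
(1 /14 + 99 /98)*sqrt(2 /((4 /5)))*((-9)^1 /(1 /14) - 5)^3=-119148823*sqrt(10) /98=-3844710.83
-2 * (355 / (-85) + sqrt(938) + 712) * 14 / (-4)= 7 * sqrt(938) + 84231 / 17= 5169.15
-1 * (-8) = 8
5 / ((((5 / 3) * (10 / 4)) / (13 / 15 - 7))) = -184 / 25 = -7.36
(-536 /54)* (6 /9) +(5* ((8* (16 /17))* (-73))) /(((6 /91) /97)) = -5567374552 /1377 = -4043118.77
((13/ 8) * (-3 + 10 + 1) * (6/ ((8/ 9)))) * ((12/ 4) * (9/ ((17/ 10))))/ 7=47385/ 238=199.10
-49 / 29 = -1.69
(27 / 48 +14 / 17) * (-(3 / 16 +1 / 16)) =-377 / 1088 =-0.35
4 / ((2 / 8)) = 16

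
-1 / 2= -0.50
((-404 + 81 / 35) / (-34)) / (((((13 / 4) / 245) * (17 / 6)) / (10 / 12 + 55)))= 3878630 / 221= 17550.36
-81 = -81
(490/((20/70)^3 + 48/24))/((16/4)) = 84035/1388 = 60.54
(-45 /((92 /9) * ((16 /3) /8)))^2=43.60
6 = 6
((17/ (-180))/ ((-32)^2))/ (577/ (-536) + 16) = -1139/ 184296960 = -0.00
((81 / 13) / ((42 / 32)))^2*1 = 186624 / 8281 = 22.54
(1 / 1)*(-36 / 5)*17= -612 / 5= -122.40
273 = 273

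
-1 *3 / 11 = -3 / 11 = -0.27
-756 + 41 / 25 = -18859 / 25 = -754.36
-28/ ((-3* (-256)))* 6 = -7/ 32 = -0.22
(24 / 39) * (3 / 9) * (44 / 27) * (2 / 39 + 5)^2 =13660768 / 1601613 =8.53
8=8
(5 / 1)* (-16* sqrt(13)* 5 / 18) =-200* sqrt(13) / 9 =-80.12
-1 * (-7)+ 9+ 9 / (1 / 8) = 88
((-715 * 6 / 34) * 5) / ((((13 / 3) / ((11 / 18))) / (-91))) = 275275 / 34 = 8096.32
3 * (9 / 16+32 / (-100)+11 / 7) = 15237 / 2800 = 5.44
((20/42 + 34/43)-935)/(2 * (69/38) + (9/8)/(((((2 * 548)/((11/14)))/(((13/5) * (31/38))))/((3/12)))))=-591426851840/2300514147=-257.08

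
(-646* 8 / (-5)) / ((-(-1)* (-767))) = -5168 / 3835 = -1.35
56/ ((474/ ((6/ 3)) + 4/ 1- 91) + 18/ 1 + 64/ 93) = 651/ 1961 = 0.33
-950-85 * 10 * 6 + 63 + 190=-5797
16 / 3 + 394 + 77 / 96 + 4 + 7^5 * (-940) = -1516624883 / 96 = -15798175.86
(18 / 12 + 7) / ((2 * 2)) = 17 / 8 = 2.12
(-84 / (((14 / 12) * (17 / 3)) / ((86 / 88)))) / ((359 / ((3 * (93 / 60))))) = -107973 / 671330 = -0.16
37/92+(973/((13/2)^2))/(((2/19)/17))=3719.68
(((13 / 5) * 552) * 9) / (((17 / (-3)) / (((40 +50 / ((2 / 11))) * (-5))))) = 61031880 / 17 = 3590110.59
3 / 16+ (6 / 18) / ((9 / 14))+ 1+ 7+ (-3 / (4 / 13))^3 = -1586569 / 1728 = -918.15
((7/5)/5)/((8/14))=0.49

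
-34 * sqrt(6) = -83.28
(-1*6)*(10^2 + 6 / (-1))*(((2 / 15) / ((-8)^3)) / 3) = 47 / 960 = 0.05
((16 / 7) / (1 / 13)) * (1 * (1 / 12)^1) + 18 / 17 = 1262 / 357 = 3.54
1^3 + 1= 2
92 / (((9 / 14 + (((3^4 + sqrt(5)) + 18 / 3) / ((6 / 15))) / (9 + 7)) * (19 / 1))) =16429728 / 48277081 - 180320 * sqrt(5) / 48277081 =0.33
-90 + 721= 631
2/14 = 1/7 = 0.14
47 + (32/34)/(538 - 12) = 210145/4471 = 47.00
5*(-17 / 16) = -85 / 16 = -5.31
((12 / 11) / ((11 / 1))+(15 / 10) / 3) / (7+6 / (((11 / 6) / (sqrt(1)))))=145 / 2486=0.06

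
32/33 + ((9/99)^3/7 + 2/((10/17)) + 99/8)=18721361/1118040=16.74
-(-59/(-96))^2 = -3481/9216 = -0.38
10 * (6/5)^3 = 432/25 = 17.28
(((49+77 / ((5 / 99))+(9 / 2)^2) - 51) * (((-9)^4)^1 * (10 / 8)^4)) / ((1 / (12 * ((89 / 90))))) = 293266555.22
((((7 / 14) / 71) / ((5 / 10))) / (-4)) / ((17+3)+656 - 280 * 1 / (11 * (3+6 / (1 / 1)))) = -0.00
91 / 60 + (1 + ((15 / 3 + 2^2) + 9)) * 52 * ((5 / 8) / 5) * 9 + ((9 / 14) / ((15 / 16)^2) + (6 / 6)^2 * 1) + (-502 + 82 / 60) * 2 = 79437 / 700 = 113.48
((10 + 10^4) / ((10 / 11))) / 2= 11011 / 2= 5505.50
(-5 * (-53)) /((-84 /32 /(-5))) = 10600 /21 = 504.76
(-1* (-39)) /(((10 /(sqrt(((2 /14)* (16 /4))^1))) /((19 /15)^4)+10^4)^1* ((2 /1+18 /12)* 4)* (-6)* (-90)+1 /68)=0.00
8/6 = 4/3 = 1.33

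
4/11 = 0.36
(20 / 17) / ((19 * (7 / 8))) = 160 / 2261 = 0.07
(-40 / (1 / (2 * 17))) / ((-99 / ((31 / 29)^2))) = 1306960 / 83259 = 15.70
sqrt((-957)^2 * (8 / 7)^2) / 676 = 1914 / 1183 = 1.62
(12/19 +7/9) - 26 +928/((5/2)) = 346.61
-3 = -3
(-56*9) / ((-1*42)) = 12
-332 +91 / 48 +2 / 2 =-15797 / 48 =-329.10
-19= -19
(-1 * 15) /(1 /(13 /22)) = -195 /22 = -8.86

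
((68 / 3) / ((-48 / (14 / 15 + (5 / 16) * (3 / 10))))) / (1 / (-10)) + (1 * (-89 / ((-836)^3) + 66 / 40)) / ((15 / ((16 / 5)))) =10258234500233 / 1971935064000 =5.20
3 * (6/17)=18/17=1.06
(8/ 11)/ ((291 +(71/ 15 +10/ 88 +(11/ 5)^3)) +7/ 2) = 12000/ 5114917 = 0.00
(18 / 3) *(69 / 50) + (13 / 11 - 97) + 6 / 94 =-1130606 / 12925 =-87.47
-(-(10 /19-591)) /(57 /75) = -280475 /361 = -776.94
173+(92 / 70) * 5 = 1257 / 7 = 179.57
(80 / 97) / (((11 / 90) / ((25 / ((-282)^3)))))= -2500 / 332337423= -0.00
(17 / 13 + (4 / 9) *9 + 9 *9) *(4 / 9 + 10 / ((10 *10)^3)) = 38.36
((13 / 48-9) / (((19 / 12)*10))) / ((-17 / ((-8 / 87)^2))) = 3352 / 12223935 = 0.00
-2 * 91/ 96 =-91/ 48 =-1.90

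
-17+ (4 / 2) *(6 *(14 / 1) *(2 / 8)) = 25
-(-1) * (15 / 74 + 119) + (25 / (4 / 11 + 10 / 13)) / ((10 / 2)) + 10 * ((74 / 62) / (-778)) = 4467039757 / 36140823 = 123.60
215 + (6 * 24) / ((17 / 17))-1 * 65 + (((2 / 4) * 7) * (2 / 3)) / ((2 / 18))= 315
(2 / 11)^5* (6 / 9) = 0.00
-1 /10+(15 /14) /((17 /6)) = 331 /1190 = 0.28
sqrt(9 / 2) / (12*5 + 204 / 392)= 49*sqrt(2) / 1977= 0.04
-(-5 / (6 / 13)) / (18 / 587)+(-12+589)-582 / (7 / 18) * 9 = -9479375 / 756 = -12538.86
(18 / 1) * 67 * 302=364212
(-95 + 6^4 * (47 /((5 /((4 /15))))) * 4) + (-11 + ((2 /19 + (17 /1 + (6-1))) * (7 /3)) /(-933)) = 5711863078 /443175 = 12888.50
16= 16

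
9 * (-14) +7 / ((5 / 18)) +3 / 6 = -1003 / 10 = -100.30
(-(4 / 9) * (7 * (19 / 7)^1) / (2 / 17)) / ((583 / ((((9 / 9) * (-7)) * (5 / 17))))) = 1330 / 5247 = 0.25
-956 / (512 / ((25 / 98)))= -5975 / 12544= -0.48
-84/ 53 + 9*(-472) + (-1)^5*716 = -263176/ 53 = -4965.58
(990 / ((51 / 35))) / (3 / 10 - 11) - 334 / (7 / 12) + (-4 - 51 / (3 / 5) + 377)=-348.07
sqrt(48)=4* sqrt(3)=6.93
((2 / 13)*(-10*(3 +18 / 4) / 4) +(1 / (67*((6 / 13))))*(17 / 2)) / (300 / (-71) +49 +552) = -1936667 / 442861692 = -0.00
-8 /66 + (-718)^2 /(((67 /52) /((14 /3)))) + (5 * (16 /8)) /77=9632737826 /5159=1867171.51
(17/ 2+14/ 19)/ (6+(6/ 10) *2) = 1.28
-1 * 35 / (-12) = 35 / 12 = 2.92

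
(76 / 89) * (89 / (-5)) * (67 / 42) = -2546 / 105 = -24.25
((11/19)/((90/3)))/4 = 11/2280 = 0.00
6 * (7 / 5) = 42 / 5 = 8.40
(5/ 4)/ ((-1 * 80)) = -1/ 64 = -0.02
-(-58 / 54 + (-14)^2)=-5263 / 27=-194.93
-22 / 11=-2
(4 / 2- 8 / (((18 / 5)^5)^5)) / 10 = 6022164802735478137754943970267 / 30110824013678880804894104616960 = 0.20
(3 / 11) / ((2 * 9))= 1 / 66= 0.02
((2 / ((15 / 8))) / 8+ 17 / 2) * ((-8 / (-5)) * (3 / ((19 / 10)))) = 2072 / 95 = 21.81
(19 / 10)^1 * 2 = 19 / 5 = 3.80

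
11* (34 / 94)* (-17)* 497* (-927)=1464625701 / 47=31162248.96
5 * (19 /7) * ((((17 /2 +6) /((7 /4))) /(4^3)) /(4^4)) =0.01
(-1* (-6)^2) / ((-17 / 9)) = 324 / 17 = 19.06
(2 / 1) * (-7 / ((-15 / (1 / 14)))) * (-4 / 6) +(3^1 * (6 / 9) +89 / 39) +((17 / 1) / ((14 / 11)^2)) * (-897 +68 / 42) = -7538764157 / 802620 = -9392.69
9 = 9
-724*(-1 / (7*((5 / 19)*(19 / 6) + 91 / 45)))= 65160 / 1799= 36.22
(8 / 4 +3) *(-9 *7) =-315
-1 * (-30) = 30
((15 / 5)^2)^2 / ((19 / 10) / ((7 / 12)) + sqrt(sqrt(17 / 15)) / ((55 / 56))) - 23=-1201453330770 * 15^(3 / 4) * 17^(1 / 4) / 2293167745663 - 117404290080 * 15^(1 / 4) * 17^(3 / 4) / 2293167745663 + 9817024269827 / 4586335491326 + 375573927960 * sqrt(255) / 2293167745663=-4.20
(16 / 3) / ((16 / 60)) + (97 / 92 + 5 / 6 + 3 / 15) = 30481 / 1380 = 22.09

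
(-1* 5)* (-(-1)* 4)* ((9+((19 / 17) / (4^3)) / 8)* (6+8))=-2742425 / 1088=-2520.61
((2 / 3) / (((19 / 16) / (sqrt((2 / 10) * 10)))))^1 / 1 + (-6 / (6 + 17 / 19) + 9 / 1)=32 * sqrt(2) / 57 + 1065 / 131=8.92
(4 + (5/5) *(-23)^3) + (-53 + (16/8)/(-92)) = -561937/46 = -12216.02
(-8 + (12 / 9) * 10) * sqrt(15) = 16 * sqrt(15) / 3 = 20.66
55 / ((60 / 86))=473 / 6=78.83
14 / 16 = 7 / 8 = 0.88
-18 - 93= -111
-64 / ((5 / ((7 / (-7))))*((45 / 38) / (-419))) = -1019008 / 225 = -4528.92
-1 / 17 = -0.06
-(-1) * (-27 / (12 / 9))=-81 / 4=-20.25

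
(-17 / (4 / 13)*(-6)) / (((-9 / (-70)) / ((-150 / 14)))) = -27625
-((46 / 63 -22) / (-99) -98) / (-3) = -609886 / 18711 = -32.60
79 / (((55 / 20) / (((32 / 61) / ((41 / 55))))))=50560 / 2501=20.22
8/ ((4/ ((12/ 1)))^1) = 24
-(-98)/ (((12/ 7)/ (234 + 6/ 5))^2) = 46118408/ 25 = 1844736.32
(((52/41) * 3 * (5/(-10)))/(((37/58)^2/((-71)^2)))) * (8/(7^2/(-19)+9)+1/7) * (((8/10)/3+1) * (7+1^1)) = -39741505379264/119835415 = -331634.06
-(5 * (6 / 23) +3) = -99 / 23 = -4.30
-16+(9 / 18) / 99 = -3167 / 198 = -15.99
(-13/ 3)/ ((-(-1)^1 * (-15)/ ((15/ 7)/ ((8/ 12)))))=13/ 14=0.93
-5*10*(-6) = 300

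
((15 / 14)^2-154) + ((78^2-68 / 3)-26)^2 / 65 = 64236612241 / 114660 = 560235.59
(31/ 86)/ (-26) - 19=-42515/ 2236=-19.01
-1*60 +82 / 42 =-1219 / 21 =-58.05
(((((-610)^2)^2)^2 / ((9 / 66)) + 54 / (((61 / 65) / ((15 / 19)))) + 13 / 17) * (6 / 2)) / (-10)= -8309860213567940594602730351 / 197030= -42175608859401820000013.86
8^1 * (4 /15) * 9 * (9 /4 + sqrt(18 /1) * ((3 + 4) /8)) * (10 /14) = 216 /7 + 36 * sqrt(2) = 81.77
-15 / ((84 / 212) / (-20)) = 5300 / 7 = 757.14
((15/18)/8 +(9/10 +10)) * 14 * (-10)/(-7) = 2641/12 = 220.08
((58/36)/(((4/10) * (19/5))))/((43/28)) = 5075/7353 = 0.69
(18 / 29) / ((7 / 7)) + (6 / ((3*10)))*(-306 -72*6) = -21312 / 145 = -146.98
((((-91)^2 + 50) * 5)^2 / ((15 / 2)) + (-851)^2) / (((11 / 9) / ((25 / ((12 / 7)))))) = 121839937275 / 44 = 2769089483.52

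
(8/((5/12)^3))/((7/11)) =152064/875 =173.79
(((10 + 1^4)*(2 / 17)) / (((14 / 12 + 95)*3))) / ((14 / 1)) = 22 / 68663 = 0.00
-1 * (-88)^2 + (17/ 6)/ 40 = -1858543/ 240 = -7743.93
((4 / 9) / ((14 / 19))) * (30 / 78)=190 / 819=0.23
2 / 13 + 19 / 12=271 / 156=1.74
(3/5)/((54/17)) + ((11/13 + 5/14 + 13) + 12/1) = 108076/4095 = 26.39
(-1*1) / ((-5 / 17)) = 17 / 5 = 3.40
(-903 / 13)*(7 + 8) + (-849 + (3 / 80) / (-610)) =-1199601639 / 634400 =-1890.92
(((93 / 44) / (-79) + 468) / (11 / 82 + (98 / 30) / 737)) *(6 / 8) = 201081430125 / 79393736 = 2532.71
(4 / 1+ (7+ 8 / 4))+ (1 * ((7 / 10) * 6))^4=202606 / 625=324.17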